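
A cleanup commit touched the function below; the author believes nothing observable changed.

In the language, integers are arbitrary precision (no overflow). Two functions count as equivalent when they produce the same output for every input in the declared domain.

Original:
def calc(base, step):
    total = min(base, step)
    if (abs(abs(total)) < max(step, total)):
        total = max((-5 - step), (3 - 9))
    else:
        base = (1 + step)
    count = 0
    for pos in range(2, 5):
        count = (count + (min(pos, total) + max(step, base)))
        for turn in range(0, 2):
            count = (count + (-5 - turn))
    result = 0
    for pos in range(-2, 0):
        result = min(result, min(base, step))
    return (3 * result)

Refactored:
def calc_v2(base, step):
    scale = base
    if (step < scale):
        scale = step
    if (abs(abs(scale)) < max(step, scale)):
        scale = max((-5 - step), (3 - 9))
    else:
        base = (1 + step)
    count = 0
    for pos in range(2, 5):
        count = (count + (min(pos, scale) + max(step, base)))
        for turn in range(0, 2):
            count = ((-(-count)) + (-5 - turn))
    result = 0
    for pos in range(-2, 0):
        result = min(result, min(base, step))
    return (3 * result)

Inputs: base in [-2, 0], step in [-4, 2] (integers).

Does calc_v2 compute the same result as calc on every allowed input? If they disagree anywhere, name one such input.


This is a faithful refactor — branching structure differs, and statement counts differ, and local variable names differ, and comparison usage differs, and min/max/abs usage differs, but the computed results match everywhere.
Spot check at base=-2, step=1 — calc: total := -2 | (abs(abs(total)) < max(step, total)): false | base := 2 | count := 0 | iter pos=2: | count := 0 | iter turn=0: | count := -5 | iter turn=1: | count := -11 | iter pos=3: | count := -11 | iter turn=0: | count := -16 | iter turn=1: | count := -22 | iter pos=4: | count := -22 | iter turn=0: | count := -27 | iter turn=1: | count := -33 | result := 0 | iter pos=-2: | result := 0 | iter pos=-1: | result := 0 | result 0. calc_v2: scale := -2 | (step < scale): false | (abs(abs(scale)) < max(step, scale)): false | base := 2 | count := 0 | iter pos=2: | count := 0 | iter turn=0: | count := -5 | iter turn=1: | count := -11 | iter pos=3: | count := -11 | iter turn=0: | count := -16 | iter turn=1: | count := -22 | iter pos=4: | count := -22 | iter turn=0: | count := -27 | iter turn=1: | count := -33 | result := 0 | iter pos=-2: | result := 0 | iter pos=-1: | result := 0 | result 0. Both give 0.
An exhaustive pass over the 21 declared inputs shows identical outputs.
verdict: equivalent


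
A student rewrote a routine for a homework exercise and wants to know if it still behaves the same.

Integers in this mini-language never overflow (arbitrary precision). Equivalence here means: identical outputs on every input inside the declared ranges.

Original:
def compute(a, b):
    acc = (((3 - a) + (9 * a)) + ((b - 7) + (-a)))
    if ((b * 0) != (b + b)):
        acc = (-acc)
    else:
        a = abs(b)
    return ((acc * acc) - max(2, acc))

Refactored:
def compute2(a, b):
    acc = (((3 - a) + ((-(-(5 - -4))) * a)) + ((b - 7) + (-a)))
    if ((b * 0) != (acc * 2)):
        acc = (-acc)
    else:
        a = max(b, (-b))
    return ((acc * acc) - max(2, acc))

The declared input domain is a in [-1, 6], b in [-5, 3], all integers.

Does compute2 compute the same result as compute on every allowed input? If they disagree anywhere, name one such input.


Evaluate both at a=-1, b=0.
compute: acc = -11; ((b * 0) != (b + b)) -> false; a = 0; return 119
compute2: acc = -11; ((b * 0) != (acc * 2)) -> true; acc = 11; return 110
119 and 110 differ, so these are not the same function on this domain.
verdict: not equivalent; witness: a=-1, b=0


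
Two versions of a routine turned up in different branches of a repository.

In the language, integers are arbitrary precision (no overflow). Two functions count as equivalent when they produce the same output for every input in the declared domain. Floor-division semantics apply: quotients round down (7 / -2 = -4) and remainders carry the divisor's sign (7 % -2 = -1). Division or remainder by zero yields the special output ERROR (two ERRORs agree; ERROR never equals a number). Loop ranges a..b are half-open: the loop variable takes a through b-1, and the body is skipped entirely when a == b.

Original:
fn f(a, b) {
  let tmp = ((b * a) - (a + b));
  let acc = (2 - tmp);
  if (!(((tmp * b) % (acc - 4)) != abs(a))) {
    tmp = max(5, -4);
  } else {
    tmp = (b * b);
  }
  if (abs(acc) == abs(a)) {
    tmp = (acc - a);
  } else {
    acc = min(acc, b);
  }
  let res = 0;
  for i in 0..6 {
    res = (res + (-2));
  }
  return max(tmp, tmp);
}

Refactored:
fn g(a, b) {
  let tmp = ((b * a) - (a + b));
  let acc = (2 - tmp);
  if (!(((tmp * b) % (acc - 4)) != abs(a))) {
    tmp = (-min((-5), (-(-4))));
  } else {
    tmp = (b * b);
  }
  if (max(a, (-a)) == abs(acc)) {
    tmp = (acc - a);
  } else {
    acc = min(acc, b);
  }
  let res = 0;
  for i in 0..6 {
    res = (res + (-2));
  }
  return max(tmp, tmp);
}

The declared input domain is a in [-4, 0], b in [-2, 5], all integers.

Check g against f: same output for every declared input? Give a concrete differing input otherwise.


Differences: min/max/abs usage differs — yet all 40 inputs agree.
verdict: equivalent


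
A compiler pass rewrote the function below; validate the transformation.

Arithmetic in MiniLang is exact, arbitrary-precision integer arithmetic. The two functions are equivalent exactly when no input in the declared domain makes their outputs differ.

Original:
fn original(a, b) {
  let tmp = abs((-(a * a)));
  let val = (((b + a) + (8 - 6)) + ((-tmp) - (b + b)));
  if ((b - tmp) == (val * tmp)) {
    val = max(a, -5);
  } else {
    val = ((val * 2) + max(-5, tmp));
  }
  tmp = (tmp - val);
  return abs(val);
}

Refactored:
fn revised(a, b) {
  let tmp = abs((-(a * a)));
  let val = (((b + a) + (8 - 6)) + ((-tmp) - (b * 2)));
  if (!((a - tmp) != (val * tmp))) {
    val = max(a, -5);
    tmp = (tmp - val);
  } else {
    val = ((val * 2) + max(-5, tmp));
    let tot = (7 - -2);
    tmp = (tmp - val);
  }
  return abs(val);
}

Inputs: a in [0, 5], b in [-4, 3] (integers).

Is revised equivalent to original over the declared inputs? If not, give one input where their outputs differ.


The rewrite breaks on a=0, b=-4, where the results are 12 and 0.
original: tmp = 0; val = 6; ((b - tmp) == (val * tmp)) -> false; val = 12; tmp = -12; return 12
revised: tmp = 0; val = 6; (!((a - tmp) != (val * tmp))) -> true; val = 0; tmp = 0; return 0
verdict: not equivalent; witness: a=0, b=-4


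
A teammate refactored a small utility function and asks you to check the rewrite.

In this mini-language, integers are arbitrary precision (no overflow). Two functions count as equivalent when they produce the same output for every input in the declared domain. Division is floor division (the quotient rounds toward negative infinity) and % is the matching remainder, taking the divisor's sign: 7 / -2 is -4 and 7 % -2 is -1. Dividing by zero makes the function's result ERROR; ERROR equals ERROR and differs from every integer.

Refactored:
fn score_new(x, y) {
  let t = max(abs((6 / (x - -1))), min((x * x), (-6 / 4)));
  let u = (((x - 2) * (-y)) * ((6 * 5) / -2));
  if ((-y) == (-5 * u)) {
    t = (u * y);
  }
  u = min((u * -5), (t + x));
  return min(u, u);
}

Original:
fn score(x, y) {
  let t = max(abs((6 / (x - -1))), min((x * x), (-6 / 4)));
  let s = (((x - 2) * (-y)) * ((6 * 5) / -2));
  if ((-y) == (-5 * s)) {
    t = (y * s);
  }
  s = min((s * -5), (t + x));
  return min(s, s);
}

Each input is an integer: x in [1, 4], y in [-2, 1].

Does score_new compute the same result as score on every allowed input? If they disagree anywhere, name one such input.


Side by side, the visible changes include: local variable names differ.
One worked example (x=4, y=-2) — score: t becomes 1; next s becomes -60; next ((-y) == (-5 * s)) evaluates to false; next s becomes 5; next final value 5; score_new: t becomes 1; next u becomes -60; next ((-y) == (-5 * u)) evaluates to false; next u becomes 5; next final value 5; agreement on 5.
Across all 16 domain points the two functions coincide.
verdict: equivalent


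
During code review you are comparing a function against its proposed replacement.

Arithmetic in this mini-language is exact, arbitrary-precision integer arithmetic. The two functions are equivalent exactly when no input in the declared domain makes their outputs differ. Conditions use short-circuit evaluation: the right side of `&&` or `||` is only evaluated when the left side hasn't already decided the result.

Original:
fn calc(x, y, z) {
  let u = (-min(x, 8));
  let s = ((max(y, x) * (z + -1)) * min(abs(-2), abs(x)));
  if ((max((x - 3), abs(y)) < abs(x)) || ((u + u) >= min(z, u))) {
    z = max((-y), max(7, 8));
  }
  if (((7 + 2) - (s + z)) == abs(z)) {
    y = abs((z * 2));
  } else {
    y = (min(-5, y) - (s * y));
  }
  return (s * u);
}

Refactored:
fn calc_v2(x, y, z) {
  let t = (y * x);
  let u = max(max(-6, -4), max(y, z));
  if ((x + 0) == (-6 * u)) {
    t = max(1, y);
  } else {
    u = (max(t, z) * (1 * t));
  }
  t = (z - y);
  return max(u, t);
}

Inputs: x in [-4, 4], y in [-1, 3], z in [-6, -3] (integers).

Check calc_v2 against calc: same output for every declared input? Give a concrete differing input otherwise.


On input x=-4, y=-1, z=-6, calc returns 56 while calc_v2 returns 16.
verdict: not equivalent; witness: x=-4, y=-1, z=-6


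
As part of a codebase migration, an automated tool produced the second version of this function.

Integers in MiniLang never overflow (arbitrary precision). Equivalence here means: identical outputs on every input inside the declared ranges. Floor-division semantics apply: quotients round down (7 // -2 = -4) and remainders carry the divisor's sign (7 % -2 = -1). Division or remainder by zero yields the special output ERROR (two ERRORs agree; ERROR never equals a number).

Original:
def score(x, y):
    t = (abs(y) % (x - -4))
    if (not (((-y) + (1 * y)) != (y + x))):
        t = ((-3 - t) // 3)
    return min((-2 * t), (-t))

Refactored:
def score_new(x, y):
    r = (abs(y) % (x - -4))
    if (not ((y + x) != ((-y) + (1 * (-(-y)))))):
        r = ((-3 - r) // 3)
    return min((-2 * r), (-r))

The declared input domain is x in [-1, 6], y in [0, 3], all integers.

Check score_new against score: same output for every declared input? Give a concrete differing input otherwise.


Changes here: local variable names differ; the full 32-point sweep finds no disagreement.
verdict: equivalent


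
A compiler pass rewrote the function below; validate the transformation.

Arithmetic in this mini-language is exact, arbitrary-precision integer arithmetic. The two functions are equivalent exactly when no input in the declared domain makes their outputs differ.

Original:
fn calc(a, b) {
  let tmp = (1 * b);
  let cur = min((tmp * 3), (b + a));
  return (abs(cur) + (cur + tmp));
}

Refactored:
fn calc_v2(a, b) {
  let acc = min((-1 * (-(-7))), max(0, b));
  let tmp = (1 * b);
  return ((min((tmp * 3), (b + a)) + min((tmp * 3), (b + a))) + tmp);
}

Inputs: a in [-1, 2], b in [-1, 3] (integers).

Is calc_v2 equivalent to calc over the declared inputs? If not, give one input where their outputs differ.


Take a=-1, b=-1.
calc: tmp := -1 | cur := -3 | result -1
calc_v2: acc := -7 | tmp := -1 | result -7
-1 and -7 differ, so these are not the same function on this domain.
verdict: not equivalent; witness: a=-1, b=-1


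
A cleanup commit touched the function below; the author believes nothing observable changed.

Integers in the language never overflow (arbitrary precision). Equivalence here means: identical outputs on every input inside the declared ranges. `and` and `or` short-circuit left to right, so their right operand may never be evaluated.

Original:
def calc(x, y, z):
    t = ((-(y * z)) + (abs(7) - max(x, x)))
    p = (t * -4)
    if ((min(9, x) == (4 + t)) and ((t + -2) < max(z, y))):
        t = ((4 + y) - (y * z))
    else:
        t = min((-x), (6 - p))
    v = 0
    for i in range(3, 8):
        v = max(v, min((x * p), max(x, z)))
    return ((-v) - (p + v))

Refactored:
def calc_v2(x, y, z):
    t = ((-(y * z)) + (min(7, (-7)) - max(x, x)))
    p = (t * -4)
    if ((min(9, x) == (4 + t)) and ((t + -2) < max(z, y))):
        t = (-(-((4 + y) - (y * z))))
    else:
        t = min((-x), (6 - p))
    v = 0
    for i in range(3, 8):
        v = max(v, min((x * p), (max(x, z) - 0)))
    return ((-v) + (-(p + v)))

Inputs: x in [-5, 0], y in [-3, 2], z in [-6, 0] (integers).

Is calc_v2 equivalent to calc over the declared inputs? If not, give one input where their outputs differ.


These are not equivalent — on x=-5, y=-3, z=-6 the outputs split (-24 vs -80).
calc: t := -6 | p := 24 | ((min(9, x) == (4 + t)) and ((t + -2) < max(z, y))): false | t := -18 | v := 0 | iter i=3: | v := 0 | iter i=4: | v := 0 | iter i=5: | v := 0 | iter i=6: | v := 0 | iter i=7: | v := 0 | result -24
calc_v2: t := -20 | p := 80 | ((min(9, x) == (4 + t)) and ((t + -2) < max(z, y))): false | t := -74 | v := 0 | iter i=3: | v := 0 | iter i=4: | v := 0 | iter i=5: | v := 0 | iter i=6: | v := 0 | iter i=7: | v := 0 | result -80
verdict: not equivalent; witness: x=-5, y=-3, z=-6


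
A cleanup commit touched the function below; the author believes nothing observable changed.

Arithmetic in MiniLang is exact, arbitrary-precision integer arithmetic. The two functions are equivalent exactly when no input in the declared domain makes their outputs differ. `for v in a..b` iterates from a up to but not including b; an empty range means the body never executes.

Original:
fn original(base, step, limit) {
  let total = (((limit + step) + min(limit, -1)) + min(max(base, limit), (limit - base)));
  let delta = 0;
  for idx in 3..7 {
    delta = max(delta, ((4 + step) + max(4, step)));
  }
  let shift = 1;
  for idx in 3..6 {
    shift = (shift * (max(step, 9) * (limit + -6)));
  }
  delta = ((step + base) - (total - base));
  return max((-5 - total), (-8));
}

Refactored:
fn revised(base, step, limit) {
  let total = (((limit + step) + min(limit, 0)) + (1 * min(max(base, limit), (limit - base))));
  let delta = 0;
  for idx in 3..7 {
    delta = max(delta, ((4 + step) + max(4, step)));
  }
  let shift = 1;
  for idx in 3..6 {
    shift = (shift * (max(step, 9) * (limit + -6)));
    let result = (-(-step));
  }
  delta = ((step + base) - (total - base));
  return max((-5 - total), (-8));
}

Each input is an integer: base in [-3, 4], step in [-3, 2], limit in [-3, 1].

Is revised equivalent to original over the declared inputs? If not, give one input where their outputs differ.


The rewrite breaks on base=-3, step=-3, limit=0, where the results are -1 and -2.
original: total = -4; delta = 0; [idx=3]; delta = 5; [idx=4]; delta = 5; [idx=5]; delta = 5; [idx=6]; delta = 5; shift = 1; [idx=3]; shift = -54; [idx=4]; shift = 2916; [idx=5]; shift = -157464; delta = -5; return -1
revised: total = -3; delta = 0; [idx=3]; delta = 5; [idx=4]; delta = 5; [idx=5]; delta = 5; [idx=6]; delta = 5; shift = 1; [idx=3]; shift = -54; result = -3; [idx=4]; shift = 2916; result = -3; [idx=5]; shift = -157464; result = -3; delta = -6; return -2
verdict: not equivalent; witness: base=-3, step=-3, limit=0


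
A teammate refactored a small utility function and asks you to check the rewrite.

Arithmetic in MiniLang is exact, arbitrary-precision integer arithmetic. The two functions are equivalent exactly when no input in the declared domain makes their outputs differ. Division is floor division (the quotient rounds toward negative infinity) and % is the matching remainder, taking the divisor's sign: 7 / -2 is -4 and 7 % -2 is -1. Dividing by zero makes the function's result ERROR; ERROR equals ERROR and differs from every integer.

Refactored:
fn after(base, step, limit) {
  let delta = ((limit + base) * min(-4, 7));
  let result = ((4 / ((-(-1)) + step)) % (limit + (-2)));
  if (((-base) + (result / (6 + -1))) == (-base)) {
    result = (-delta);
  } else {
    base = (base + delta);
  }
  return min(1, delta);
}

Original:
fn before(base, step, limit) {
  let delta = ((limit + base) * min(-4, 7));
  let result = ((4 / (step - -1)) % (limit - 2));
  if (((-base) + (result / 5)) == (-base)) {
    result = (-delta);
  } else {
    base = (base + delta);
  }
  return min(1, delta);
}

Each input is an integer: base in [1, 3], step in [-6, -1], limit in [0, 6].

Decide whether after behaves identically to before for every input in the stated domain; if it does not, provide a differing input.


The two are interchangeable: constant usage differs, arithmetic usage differs, and every declared input agrees.
Tracing base=3, step=-6, limit=5: before: delta becomes -32; next result becomes 2; next (((-base) + (result / 5)) == (-base)) evaluates to true; next result becomes 32; next final value -32 | after: delta becomes -32; next result becomes 2; next (((-base) + (result / (6 + -1))) == (-base)) evaluates to true; next result becomes 32; next final value -32 — matching result -32.
Sweeping the whole domain (126 inputs) finds no disagreement.
verdict: equivalent


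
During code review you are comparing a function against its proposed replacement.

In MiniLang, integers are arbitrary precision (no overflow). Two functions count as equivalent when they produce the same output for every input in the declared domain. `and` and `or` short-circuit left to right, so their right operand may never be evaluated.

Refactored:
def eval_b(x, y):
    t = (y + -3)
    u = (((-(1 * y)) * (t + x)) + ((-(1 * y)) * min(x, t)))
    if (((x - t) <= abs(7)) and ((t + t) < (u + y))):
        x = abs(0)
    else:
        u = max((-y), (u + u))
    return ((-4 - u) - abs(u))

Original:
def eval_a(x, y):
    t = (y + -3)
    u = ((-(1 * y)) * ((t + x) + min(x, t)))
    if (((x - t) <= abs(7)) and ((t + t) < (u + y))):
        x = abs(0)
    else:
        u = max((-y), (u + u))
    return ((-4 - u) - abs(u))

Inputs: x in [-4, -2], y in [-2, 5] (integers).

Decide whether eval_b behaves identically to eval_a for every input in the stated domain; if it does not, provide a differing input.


Behavior is preserved: although constant usage differs, plus arithmetic usage differs, the outputs never diverge.
Tracing x=-3, y=1: eval_a: t=-2, then u=8, then (((x - t) <= abs(7)) and ((t + t) < (u + y))) is true, then x=0, then returns -20 | eval_b: t=-2, then u=8, then (((x - t) <= abs(7)) and ((t + t) < (u + y))) is true, then x=0, then returns -20 — matching result -20.
Every one of the 24 inputs gives matching results.
verdict: equivalent


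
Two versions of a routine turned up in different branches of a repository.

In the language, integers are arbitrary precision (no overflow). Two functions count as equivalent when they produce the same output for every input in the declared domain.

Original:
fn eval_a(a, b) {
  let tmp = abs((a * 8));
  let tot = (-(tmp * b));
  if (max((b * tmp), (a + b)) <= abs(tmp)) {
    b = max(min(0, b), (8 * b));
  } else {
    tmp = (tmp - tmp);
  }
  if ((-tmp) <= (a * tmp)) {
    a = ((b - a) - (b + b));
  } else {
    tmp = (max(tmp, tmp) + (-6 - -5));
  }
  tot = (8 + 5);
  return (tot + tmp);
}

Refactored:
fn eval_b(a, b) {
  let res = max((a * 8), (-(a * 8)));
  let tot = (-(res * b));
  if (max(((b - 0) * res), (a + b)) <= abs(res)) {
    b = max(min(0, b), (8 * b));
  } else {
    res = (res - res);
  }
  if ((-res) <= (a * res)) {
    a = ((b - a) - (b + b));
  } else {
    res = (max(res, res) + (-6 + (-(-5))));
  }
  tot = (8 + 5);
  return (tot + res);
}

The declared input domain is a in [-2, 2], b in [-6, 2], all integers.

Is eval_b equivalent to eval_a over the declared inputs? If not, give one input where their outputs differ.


Equivalent — the differences include min/max/abs usage differs, and local variable names differ, and arithmetic usage differs, and constant usage differs, yet no declared input distinguishes the two.
Spot check at a=-1, b=-6 — eval_a: tmp becomes 8; next tot becomes 48; next (max((b * tmp), (a + b)) <= abs(tmp)) evaluates to true; next b becomes -6; next ((-tmp) <= (a * tmp)) evaluates to true; next a becomes 7; next tot becomes 13; next final value 21. eval_b: res becomes 8; next tot becomes 48; next (max(((b - 0) * res), (a + b)) <= abs(res)) evaluates to true; next b becomes -6; next ((-res) <= (a * res)) evaluates to true; next a becomes 7; next tot becomes 13; next final value 21. Both give 21.
Checked all 45 inputs in the declared domain: the outputs agree on every one.
verdict: equivalent


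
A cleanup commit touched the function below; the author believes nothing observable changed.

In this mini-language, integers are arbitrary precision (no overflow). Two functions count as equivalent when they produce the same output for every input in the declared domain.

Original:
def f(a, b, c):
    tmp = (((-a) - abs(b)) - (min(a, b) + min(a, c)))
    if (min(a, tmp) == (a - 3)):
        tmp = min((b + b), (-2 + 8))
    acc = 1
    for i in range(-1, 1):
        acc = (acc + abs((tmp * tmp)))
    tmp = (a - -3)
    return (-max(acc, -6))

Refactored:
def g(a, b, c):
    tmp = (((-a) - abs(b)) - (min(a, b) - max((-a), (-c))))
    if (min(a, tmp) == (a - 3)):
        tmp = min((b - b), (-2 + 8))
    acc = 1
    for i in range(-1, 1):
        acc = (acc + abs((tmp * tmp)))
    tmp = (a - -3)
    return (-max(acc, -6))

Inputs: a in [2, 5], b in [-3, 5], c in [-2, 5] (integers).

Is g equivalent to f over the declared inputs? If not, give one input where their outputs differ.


At a=2, b=-3, c=-1: f gives -73, g gives -1.
verdict: not equivalent; witness: a=2, b=-3, c=-1


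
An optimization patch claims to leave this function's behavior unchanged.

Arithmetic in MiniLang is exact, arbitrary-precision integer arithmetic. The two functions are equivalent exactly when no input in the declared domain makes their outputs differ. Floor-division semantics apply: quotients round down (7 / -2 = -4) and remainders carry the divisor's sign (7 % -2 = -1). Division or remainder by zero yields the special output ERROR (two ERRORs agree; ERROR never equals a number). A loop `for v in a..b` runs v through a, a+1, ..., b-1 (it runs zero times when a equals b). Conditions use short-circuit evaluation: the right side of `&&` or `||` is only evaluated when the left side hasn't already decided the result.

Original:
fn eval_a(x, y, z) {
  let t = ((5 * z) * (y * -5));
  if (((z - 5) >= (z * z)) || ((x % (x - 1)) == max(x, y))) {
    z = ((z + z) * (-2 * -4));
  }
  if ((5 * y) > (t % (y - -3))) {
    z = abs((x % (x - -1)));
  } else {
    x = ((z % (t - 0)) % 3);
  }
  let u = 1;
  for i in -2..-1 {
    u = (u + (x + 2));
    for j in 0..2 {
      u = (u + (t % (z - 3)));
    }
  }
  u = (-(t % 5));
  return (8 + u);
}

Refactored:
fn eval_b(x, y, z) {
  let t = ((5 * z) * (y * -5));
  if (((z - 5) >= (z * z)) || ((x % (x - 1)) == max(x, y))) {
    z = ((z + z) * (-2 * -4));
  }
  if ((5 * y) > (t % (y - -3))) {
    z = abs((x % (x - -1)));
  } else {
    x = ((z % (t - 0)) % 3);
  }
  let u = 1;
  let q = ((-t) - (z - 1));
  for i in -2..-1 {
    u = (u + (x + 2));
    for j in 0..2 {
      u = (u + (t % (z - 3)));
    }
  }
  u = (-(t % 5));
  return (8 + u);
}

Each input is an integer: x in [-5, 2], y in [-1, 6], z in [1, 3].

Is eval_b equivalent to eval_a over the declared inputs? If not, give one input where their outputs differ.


The two are interchangeable: constant usage differs; and arithmetic usage differs; and statement counts differ; and local variable names differ, and every declared input agrees.
Tracing x=-2, y=5, z=2: eval_a: t becomes -250; next (((z - 5) >= (z * z)) || ((x % (x - 1)) == max(x, y))) evaluates to false; next ((5 * y) > (t % (y - -3))) evaluates to true; next z becomes 0; next u becomes 1; next at i=-2:; next u becomes 1; next at j=0:; next u becomes 0; next at j=1:; next u becomes -1; next u becomes 0; next final value 8 | eval_b: t becomes -250; next (((z - 5) >= (z * z)) || ((x % (x - 1)) == max(x, y))) evaluates to false; next ((5 * y) > (t % (y - -3))) evaluates to true; next z becomes 0; next u becomes 1; next q becomes 251; next at i=-2:; next u becomes 1; next at j=0:; next u becomes 0; next at j=1:; next u becomes -1; next u becomes 0; next final value 8 — matching result 8.
Checked all 192 inputs in the declared domain: the outputs agree on every one.
verdict: equivalent


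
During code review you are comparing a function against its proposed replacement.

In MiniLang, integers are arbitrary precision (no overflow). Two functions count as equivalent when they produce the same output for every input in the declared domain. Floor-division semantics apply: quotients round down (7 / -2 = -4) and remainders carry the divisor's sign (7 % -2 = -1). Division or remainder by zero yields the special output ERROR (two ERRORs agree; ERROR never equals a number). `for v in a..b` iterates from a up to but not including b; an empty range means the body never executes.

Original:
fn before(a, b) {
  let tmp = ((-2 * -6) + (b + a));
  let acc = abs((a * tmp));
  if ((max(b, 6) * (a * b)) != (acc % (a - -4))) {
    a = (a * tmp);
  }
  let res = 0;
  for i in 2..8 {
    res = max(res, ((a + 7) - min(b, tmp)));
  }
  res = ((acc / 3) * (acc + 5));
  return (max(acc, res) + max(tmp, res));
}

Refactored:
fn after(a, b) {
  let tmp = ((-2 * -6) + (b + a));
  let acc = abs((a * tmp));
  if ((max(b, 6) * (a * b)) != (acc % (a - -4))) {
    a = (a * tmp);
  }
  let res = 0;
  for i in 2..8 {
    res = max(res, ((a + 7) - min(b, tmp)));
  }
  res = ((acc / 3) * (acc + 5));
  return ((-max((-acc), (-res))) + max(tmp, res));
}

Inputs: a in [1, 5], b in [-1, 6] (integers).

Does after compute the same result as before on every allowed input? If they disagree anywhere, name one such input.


These are not equivalent — on a=1, b=-1 the outputs split (136 vs 80).
before: tmp=12, then acc=12, then ((max(b, 6) * (a * b)) != (acc % (a - -4))) is true, then a=12, then res=0, then (i=2), then res=20, then (i=3), then res=20, then (i=4), then res=20, then (i=5), then res=20, then (i=6), then res=20, then (i=7), then res=20, then res=68, then returns 136
after: tmp=12, then acc=12, then ((max(b, 6) * (a * b)) != (acc % (a - -4))) is true, then a=12, then res=0, then (i=2), then res=20, then (i=3), then res=20, then (i=4), then res=20, then (i=5), then res=20, then (i=6), then res=20, then (i=7), then res=20, then res=68, then returns 80
verdict: not equivalent; witness: a=1, b=-1


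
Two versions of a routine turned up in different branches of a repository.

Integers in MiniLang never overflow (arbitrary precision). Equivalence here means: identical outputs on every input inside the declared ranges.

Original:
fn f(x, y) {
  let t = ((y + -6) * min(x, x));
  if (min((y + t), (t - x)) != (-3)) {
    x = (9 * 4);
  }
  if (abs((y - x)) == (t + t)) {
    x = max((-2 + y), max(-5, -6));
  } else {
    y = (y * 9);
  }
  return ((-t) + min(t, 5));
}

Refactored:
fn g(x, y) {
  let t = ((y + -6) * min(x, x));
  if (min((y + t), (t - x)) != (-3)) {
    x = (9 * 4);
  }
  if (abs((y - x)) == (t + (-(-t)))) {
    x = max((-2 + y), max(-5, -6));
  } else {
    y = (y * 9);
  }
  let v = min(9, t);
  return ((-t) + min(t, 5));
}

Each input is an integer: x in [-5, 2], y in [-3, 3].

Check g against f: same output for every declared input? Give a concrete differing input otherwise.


Comparing the listings, the differences include: statement counts differ; min/max/abs usage differs; local variable names differ; constant usage differs.
Tracing x=-1, y=-2: f: t becomes 8; next (min((y + t), (t - x)) != (-3)) evaluates to true; next x becomes 36; next (abs((y - x)) == (t + t)) evaluates to false; next y becomes -18; next final value -3 | g: t becomes 8; next (min((y + t), (t - x)) != (-3)) evaluates to true; next x becomes 36; next (abs((y - x)) == (t + (-(-t)))) evaluates to false; next y becomes -18; next v becomes 8; next final value -3 — matching result -3.
An exhaustive pass over the 56 declared inputs shows identical outputs.
verdict: equivalent


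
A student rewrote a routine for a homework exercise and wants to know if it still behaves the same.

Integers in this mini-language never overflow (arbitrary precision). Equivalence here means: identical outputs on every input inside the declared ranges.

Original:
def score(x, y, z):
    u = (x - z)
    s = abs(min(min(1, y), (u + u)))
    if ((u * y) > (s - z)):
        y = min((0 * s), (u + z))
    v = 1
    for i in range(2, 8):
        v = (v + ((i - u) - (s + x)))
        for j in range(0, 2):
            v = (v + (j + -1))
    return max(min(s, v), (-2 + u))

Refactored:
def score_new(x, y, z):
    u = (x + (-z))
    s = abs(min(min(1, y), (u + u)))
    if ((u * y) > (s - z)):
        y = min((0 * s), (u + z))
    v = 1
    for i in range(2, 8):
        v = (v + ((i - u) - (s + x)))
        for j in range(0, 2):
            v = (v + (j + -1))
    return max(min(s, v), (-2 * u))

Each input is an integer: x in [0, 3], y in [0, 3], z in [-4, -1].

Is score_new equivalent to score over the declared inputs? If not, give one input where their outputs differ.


There is a counterexample at x=0, y=0, z=-4: 2 on one side, -2 on the other.
score: u = 4; s = 0; ((u * y) > (s - z)) -> false; v = 1; [i=2]; v = -1; [j=0]; v = -2; [j=1]; v = -2; [i=3]; v = -3; [j=0]; v = -4; [j=1]; v = -4; [i=4]; v = -4; [j=0]; v = -5; [j=1]; v = -5; [i=5]; v = -4; [j=0]; v = -5; [j=1]; v = -5; [i=6]; v = -3; [j=0]; v = -4; [j=1]; v = -4; [i=7]; v = -1; [j=0]; v = -2; [j=1]; v = -2; return 2
score_new: u = 4; s = 0; ((u * y) > (s - z)) -> false; v = 1; [i=2]; v = -1; [j=0]; v = -2; [j=1]; v = -2; [i=3]; v = -3; [j=0]; v = -4; [j=1]; v = -4; [i=4]; v = -4; [j=0]; v = -5; [j=1]; v = -5; [i=5]; v = -4; [j=0]; v = -5; [j=1]; v = -5; [i=6]; v = -3; [j=0]; v = -4; [j=1]; v = -4; [i=7]; v = -1; [j=0]; v = -2; [j=1]; v = -2; return -2
verdict: not equivalent; witness: x=0, y=0, z=-4


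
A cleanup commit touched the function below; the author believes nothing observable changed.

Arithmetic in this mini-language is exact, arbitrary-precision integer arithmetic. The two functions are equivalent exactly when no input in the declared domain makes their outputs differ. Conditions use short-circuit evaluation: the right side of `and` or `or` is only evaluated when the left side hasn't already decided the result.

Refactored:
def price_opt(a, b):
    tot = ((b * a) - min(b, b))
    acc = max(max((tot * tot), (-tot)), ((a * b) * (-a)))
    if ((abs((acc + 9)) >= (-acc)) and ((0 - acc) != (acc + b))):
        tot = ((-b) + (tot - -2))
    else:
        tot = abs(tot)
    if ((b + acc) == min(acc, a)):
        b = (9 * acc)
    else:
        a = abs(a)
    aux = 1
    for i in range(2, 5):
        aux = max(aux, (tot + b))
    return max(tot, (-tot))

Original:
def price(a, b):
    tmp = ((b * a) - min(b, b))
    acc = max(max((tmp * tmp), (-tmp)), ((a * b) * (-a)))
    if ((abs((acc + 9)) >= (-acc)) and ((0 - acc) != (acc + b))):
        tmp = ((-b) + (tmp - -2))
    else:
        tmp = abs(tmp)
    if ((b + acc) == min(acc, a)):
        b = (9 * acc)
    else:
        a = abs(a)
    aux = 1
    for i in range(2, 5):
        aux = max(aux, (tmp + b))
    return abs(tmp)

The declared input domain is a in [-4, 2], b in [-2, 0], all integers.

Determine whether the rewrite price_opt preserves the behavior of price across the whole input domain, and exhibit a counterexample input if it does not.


This is a faithful refactor — min/max/abs usage differs; local variable names differ, but the computed results match everywhere.
Tracing a=0, b=-2: price: tmp := 2 | acc := 4 | ((abs((acc + 9)) >= (-acc)) and ((0 - acc) != (acc + b))): true | tmp := 6 | ((b + acc) == min(acc, a)): false | a := 0 | aux := 1 | iter i=2: | aux := 4 | iter i=3: | aux := 4 | iter i=4: | aux := 4 | result 6 | price_opt: tot := 2 | acc := 4 | ((abs((acc + 9)) >= (-acc)) and ((0 - acc) != (acc + b))): true | tot := 6 | ((b + acc) == min(acc, a)): false | a := 0 | aux := 1 | iter i=2: | aux := 4 | iter i=3: | aux := 4 | iter i=4: | aux := 4 | result 6 — matching result 6.
Every one of the 21 inputs gives matching results.
verdict: equivalent


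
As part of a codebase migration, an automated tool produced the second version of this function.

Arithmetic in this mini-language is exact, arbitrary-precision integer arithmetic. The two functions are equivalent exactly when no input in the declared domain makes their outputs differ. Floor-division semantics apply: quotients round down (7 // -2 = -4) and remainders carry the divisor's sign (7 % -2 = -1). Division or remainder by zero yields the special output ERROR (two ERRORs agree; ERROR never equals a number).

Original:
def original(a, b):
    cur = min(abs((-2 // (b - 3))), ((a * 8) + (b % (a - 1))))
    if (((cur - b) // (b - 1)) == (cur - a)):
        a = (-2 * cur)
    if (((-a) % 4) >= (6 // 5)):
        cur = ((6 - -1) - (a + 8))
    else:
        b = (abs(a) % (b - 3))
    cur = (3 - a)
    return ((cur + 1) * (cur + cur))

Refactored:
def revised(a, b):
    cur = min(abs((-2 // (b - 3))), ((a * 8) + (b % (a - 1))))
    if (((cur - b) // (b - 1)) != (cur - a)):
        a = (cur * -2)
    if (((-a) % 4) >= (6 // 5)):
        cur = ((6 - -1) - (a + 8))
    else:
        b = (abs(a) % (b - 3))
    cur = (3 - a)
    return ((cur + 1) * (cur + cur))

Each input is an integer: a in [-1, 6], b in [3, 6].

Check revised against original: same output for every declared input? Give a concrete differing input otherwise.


Run the pair on a=-1, b=4.
original: cur := -8 | (((cur - b) // (b - 1)) == (cur - a)): false | (((-a) % 4) >= (6 // 5)): true | cur := 0 | cur := 4 | result 40
revised: cur := -8 | (((cur - b) // (b - 1)) != (cur - a)): true | a := 16 | (((-a) % 4) >= (6 // 5)): false | b := 0 | cur := -13 | result 312
40 != 312, so the rewrite changes behavior.
verdict: not equivalent; witness: a=-1, b=4


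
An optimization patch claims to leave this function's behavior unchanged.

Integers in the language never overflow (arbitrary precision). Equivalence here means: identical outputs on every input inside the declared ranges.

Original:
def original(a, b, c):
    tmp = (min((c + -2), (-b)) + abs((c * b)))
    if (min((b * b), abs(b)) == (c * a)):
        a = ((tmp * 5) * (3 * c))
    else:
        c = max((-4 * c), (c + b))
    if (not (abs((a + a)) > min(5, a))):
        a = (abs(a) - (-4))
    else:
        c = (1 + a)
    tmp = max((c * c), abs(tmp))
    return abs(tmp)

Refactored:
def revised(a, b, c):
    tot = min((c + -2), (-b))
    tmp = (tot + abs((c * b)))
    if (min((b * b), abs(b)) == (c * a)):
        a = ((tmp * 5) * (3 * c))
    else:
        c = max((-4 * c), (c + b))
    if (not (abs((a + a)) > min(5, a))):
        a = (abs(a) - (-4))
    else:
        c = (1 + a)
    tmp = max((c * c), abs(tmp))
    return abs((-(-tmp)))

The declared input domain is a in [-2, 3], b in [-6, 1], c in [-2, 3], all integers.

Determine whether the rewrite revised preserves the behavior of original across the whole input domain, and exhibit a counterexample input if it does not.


Changes here: statement counts differ, plus local variable names differ; the full 288-point sweep finds no disagreement.
verdict: equivalent


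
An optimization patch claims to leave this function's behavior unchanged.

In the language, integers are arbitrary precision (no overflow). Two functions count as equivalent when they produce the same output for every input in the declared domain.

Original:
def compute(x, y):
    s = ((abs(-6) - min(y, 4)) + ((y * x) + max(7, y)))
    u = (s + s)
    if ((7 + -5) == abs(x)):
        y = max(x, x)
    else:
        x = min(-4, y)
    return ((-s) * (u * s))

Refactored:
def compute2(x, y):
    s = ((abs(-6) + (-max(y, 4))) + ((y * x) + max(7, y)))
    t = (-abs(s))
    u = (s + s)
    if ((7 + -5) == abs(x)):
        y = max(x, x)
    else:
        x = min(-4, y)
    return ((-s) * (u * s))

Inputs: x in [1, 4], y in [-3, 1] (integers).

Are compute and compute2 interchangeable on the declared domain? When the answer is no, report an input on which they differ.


Consider the input x=1, y=-3.
compute: s becomes 13; next u becomes 26; next ((7 + -5) == abs(x)) evaluates to false; next x becomes -4; next final value -4394
compute2: s becomes 6; next t becomes -6; next u becomes 12; next ((7 + -5) == abs(x)) evaluates to false; next x becomes -4; next final value -432
-4394 != -432, so the rewrite changes behavior.
verdict: not equivalent; witness: x=1, y=-3


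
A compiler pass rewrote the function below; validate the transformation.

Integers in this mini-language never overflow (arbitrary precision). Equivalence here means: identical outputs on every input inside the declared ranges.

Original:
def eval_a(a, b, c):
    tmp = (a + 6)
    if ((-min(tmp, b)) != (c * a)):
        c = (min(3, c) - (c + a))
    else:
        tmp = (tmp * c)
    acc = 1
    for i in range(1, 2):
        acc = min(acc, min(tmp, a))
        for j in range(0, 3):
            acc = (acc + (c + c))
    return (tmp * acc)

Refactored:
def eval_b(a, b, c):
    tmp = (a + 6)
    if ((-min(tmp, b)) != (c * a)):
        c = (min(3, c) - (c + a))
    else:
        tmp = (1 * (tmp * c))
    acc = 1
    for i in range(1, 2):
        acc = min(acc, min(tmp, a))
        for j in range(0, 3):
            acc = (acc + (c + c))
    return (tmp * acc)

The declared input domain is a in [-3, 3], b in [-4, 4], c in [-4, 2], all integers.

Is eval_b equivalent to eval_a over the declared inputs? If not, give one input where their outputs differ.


The two versions differ — the changes include arithmetic usage differs, plus constant usage differs.
Tracing a=2, b=0, c=-1: eval_a: tmp becomes 8; next ((-min(tmp, b)) != (c * a)) evaluates to true; next c becomes -2; next acc becomes 1; next at i=1:; next acc becomes 1; next at j=0:; next acc becomes -3; next at j=1:; next acc becomes -7; next at j=2:; next acc becomes -11; next final value -88 | eval_b: tmp becomes 8; next ((-min(tmp, b)) != (c * a)) evaluates to true; next c becomes -2; next acc becomes 1; next at i=1:; next acc becomes 1; next at j=0:; next acc becomes -3; next at j=1:; next acc becomes -7; next at j=2:; next acc becomes -11; next final value -88 — matching result -88.
Checked all 441 inputs in the declared domain: the outputs agree on every one.
verdict: equivalent


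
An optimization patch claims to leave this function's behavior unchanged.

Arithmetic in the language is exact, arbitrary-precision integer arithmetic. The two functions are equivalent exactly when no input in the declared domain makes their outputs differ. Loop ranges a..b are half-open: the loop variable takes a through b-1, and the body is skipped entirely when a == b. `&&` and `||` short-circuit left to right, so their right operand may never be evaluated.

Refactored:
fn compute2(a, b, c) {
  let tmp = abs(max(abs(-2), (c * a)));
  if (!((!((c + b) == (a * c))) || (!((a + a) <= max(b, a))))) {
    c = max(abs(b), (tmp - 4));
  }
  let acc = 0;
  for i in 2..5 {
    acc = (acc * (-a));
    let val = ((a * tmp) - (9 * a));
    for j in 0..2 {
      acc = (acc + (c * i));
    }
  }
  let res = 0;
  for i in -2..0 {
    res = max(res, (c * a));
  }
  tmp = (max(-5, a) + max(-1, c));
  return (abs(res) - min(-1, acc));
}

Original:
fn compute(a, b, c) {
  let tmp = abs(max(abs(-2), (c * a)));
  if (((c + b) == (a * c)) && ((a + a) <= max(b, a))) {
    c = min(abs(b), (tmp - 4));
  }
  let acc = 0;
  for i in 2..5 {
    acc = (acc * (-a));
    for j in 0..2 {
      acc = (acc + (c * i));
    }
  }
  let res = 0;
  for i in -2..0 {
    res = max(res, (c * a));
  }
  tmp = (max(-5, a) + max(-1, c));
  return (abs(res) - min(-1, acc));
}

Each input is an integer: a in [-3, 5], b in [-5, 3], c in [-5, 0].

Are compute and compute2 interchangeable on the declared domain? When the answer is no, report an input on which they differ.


Run the pair on a=-3, b=0, c=0.
compute: tmp becomes 2; next (((c + b) == (a * c)) && ((a + a) <= max(b, a))) evaluates to true; next c becomes -2; next acc becomes 0; next at i=2:; next acc becomes 0; next at j=0:; next acc becomes -4; next at j=1:; next acc becomes -8; next at i=3:; next acc becomes -24; next at j=0:; next acc becomes -30; next at j=1:; next acc becomes -36; next at i=4:; next acc becomes -108; next at j=0:; next acc becomes -116; next at j=1:; next acc becomes -124; next res becomes 0; next at i=-2:; next res becomes 6; next at i=-1:; next res becomes 6; next tmp becomes -4; next final value 130
compute2: tmp becomes 2; next (!((!((c + b) == (a * c))) || (!((a + a) <= max(b, a))))) evaluates to true; next c becomes 0; next acc becomes 0; next at i=2:; next acc becomes 0; next val becomes 21; next at j=0:; next acc becomes 0; next at j=1:; next acc becomes 0; next at i=3:; next acc becomes 0; next val becomes 21; next at j=0:; next acc becomes 0; next at j=1:; next acc becomes 0; next at i=4:; next acc becomes 0; next val becomes 21; next at j=0:; next acc becomes 0; next at j=1:; next acc becomes 0; next res becomes 0; next at i=-2:; next res becomes 0; next at i=-1:; next res becomes 0; next tmp becomes -3; next final value 1
130 != 1, so the rewrite changes behavior.
verdict: not equivalent; witness: a=-3, b=0, c=0
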